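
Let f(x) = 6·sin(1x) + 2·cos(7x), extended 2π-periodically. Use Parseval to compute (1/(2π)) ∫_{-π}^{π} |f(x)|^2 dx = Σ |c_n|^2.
Σ |c_n|^2 = 20

Expand |f|^2 and use orthogonality of {sin(nx), cos(mx)} on [-π, π]:
  ∫_{-π}^{π} sin(nx)^2 dx = π, ∫ cos(mx)^2 dx = π, and cross terms integrate to 0.
So ∫_{-π}^{π} f(x)^2 dx = 6^2 · π + 2^2 · π = (36 + 4)π.
Divide by 2π: (36 + 4)/2 = 20.
By Parseval, this equals Σ |c_n|^2.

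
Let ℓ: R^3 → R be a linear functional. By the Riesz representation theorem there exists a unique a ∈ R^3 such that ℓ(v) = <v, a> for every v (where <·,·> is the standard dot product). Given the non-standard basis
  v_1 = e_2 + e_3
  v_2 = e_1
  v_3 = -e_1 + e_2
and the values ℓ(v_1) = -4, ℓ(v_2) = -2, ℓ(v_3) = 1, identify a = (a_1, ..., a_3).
a = (-2, -1, -3)

Write a = (a_1, ..., a_3) in the standard basis. For each basis vector v_i, ℓ(v_i) = <v_i, a> is a linear equation in the a_j's. Collect the n equations into a matrix system V a = ℓ, where row i of V is v_i (expressed in the standard basis). Since V is invertible (lower-triangular with 1s on the diagonal, up to permutation), solve by back-substitution:
  V =
[[0, 1, 1],
 [1, 0, 0],
 [-1, 1, 0]]
  V a = (-4, -2, 1)
Solving gives a = (-2, -1, -3).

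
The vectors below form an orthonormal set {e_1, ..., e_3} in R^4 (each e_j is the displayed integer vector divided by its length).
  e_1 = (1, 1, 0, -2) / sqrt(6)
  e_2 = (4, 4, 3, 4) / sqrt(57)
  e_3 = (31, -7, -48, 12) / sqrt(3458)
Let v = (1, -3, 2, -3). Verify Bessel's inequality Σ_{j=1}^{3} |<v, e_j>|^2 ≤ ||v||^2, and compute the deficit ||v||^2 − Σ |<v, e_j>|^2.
Σ |<v, e_j>|^2 = 724/91; ||v||^2 = 23; deficit = 1369/91

Write each e_j = u_j / sqrt(<u_j, u_j>) where u_j is the displayed integer vector. Then <v, e_j> = <v, u_j> / sqrt(<u_j, u_j>), so |<v, e_j>|^2 = <v, u_j>^2 / <u_j, u_j>.
Coefficients: <v, e_1> = 4/sqrt(6), <v, e_2> = -14/sqrt(57), <v, e_3> = -80/sqrt(3458).
Square and sum: Σ |<v, e_j>|^2 = 724/91.
Compute ||v||^2 = v·v = 23.
Deficit = 23 − 724/91 = 1369/91 ≥ 0, confirming Bessel's inequality. (The deficit equals ||v − Σ <v,e_j> e_j||^2, the squared distance from v to span{e_j}.)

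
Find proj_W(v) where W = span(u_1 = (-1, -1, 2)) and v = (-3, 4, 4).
proj_W(v) = (-7/6, -7/6, 7/3)

Set up U = [u_1 | ... | u_1] ∈ R^(3×1). The projector onto W = col(U) is P = U (U^T U)^(-1) U^T.
Compute U^T U =
  [6],
and U^T v = (7).
Solve U^T U · c = U^T v for the coefficients: c = (7/6). The projection is proj_W(v) = U c.
Check: (v - proj_W(v)) · u_1 = 0  (should be 0).
Result: proj_W(v) = (-7/6, -7/6, 7/3).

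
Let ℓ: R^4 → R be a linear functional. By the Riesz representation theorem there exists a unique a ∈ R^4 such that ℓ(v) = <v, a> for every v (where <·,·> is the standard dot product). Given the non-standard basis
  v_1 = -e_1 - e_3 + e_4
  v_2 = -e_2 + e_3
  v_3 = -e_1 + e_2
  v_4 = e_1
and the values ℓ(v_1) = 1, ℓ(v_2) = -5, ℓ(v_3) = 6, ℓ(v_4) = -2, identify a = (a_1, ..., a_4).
a = (-2, 4, -1, -2)

Write a = (a_1, ..., a_4) in the standard basis. For each basis vector v_i, ℓ(v_i) = <v_i, a> is a linear equation in the a_j's. Collect the n equations into a matrix system V a = ℓ, where row i of V is v_i (expressed in the standard basis). Since V is invertible (lower-triangular with 1s on the diagonal, up to permutation), solve by back-substitution:
  V =
[[-1, 0, -1, 1],
 [0, -1, 1, 0],
 [-1, 1, 0, 0],
 [1, 0, 0, 0]]
  V a = (1, -5, 6, -2)
Solving gives a = (-2, 4, -1, -2).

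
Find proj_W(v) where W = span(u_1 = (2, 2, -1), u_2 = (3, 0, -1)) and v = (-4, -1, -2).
proj_W(v) = (-122/41, -20/41, 44/41)

Set up U = [u_1 | ... | u_2] ∈ R^(3×2). The projector onto W = col(U) is P = U (U^T U)^(-1) U^T.
Compute U^T U =
  [9, 7]
  [7, 10],
and U^T v = (-8, -10).
Solve U^T U · c = U^T v for the coefficients: c = (-10/41, -34/41). The projection is proj_W(v) = U c.
Check: (v - proj_W(v)) · u_1 = 0  (should be 0).
Check: (v - proj_W(v)) · u_2 = 0  (should be 0).
Result: proj_W(v) = (-122/41, -20/41, 44/41).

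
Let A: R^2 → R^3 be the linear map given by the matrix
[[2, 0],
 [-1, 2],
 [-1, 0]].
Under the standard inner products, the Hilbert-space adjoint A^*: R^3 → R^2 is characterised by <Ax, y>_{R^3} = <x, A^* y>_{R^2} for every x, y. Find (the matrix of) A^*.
A^* = A^T =
[[2, -1, -1],
 [0, 2, 0]]

For real matrices with standard dot products, the defining identity <Ax, y> = <x, A^* y> gives (Ax)^T y = x^T (A^*) y, i.e. x^T A^T y = x^T (A^*) y. Since this holds for all x, y, we must have A^* = A^T. Therefore
A^* =
[[2, -1, -1],
 [0, 2, 0]].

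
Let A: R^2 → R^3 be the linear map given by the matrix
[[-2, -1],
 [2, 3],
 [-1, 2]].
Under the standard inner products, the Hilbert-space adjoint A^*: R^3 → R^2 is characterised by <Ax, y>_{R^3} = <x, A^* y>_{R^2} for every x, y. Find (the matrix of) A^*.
A^* = A^T =
[[-2, 2, -1],
 [-1, 3, 2]]

For real matrices with standard dot products, the defining identity <Ax, y> = <x, A^* y> gives (Ax)^T y = x^T (A^*) y, i.e. x^T A^T y = x^T (A^*) y. Since this holds for all x, y, we must have A^* = A^T. Therefore
A^* =
[[-2, 2, -1],
 [-1, 3, 2]].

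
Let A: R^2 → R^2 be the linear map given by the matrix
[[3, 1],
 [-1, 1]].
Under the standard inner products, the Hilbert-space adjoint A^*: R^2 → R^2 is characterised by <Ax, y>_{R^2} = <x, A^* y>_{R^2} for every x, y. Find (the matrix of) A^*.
A^* = A^T =
[[3, -1],
 [1, 1]]

For real matrices with standard dot products, the defining identity <Ax, y> = <x, A^* y> gives (Ax)^T y = x^T (A^*) y, i.e. x^T A^T y = x^T (A^*) y. Since this holds for all x, y, we must have A^* = A^T. Therefore
A^* =
[[3, -1],
 [1, 1]].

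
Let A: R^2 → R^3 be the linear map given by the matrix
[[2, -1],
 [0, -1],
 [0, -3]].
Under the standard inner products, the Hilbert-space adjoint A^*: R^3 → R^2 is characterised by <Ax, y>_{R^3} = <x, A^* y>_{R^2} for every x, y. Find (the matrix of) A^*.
A^* = A^T =
[[2, 0, 0],
 [-1, -1, -3]]

For real matrices with standard dot products, the defining identity <Ax, y> = <x, A^* y> gives (Ax)^T y = x^T (A^*) y, i.e. x^T A^T y = x^T (A^*) y. Since this holds for all x, y, we must have A^* = A^T. Therefore
A^* =
[[2, 0, 0],
 [-1, -1, -3]].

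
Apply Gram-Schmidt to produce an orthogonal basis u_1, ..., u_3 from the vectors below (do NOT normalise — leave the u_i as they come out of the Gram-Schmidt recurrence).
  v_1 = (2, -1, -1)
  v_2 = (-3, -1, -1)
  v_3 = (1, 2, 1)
Orthogonal basis:
  u_1 = (2, -1, -1)
  u_2 = (-5/3, -5/3, -5/3)
  u_3 = (0, 1/2, -1/2)

Apply the Gram-Schmidt recurrence
  u_1 = v_1
  u_i = v_i − Σ_{j<i} ((v_i · u_j) / (u_j · u_j)) · u_j.

Step by step this gives:
  u_1 = (2, -1, -1)
  u_2 = (-5/3, -5/3, -5/3)
  u_3 = (0, 1/2, -1/2)

Orthogonality check:
  u_2 · u_1 = 0 (should be 0)
  u_3 · u_1 = 0 (should be 0)
  u_3 · u_2 = 0 (should be 0)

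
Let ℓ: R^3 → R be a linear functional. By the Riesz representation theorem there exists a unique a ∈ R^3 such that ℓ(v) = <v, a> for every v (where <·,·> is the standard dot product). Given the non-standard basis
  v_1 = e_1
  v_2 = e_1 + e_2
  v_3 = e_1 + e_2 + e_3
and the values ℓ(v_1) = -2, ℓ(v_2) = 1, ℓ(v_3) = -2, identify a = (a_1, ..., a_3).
a = (-2, 3, -3)

Write a = (a_1, ..., a_3) in the standard basis. For each basis vector v_i, ℓ(v_i) = <v_i, a> is a linear equation in the a_j's. Collect the n equations into a matrix system V a = ℓ, where row i of V is v_i (expressed in the standard basis). Since V is invertible (lower-triangular with 1s on the diagonal, up to permutation), solve by back-substitution:
  V =
[[1, 0, 0],
 [1, 1, 0],
 [1, 1, 1]]
  V a = (-2, 1, -2)
Solving gives a = (-2, 3, -3).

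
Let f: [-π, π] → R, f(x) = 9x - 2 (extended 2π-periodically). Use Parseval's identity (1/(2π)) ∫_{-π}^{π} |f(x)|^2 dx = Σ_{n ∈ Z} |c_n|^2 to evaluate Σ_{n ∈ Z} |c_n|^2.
Σ |c_n|^2 = 27π^2 + 4

Expand and integrate term by term over [-π, π]:
  ∫ (9x)^2 dx = 81·(2π^3/3); ∫ 2·9·(-2)·x dx = 0 (odd integrand); ∫ (-2)^2 dx = 4·2π.
So (1/(2π)) ∫_{-π}^{π} (9x - 2)^2 dx = 81π^2/3 + 4 = 27π^2 + 4.
Parseval ⇒ Σ |c_n|^2 = 27π^2 + 4.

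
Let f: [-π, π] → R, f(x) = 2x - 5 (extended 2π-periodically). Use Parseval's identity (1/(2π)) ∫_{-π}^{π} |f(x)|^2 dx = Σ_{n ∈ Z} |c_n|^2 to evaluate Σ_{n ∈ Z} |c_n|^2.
Σ |c_n|^2 = 4π^2/3 + 25

Expand and integrate term by term over [-π, π]:
  ∫ (2x)^2 dx = 4·(2π^3/3); ∫ 2·2·(-5)·x dx = 0 (odd integrand); ∫ (-5)^2 dx = 25·2π.
So (1/(2π)) ∫_{-π}^{π} (2x - 5)^2 dx = 4π^2/3 + 25 = 4π^2/3 + 25.
Parseval ⇒ Σ |c_n|^2 = 4π^2/3 + 25.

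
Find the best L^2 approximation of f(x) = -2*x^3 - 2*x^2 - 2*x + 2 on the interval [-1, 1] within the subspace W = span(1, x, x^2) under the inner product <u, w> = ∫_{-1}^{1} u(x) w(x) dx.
g(x) = -2*x^2 - 16*x/5 + 2

The best approximation g ∈ W is the orthogonal projection of f onto W. Writing g = a_0 + a_1 x + a_2 x^2, the coefficients solve the normal equations G · a = b where
  G_{ij} = <φ_i, φ_j> and b_i = <f, φ_i>, with φ_0 = 1, φ_1 = x, φ_2 = x^2.
G =
  [2, 0, 2/3]
  [0, 2/3, 0]
  [2/3, 0, 2/5],
b = (8/3, -32/15, 8/15).
Solving gives a_0 = 2, a_1 = -16/5, a_2 = -2, so
  g(x) = -2*x^2 - 16*x/5 + 2.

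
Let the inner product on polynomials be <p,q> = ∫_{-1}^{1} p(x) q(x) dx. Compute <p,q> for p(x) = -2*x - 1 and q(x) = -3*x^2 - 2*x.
<p,q> = 14/3

Expand the product: p(x)·q(x) = 6*x^3 + 7*x^2 + 2*x.
∫_{-1}^{1} of each monomial x^k gives [2/(k+1) if k even, 0 if k odd]. Integrating term-by-term (or equivalently evaluating the antiderivative F(x) = 3*x^4/2 + 7*x^3/3 + x^2 at the endpoints):
  F(1) − F(−1) = 29/6 − (1/6) = 14/3.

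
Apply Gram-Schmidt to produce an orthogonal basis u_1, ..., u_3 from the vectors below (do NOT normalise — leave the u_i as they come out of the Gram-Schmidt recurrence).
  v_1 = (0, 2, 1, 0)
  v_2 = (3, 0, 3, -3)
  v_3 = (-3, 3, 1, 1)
Orthogonal basis:
  u_1 = (0, 2, 1, 0)
  u_2 = (3, -6/5, 12/5, -3)
  u_3 = (-10/7, -3/7, 6/7, -4/7)

Apply the Gram-Schmidt recurrence
  u_1 = v_1
  u_i = v_i − Σ_{j<i} ((v_i · u_j) / (u_j · u_j)) · u_j.

Step by step this gives:
  u_1 = (0, 2, 1, 0)
  u_2 = (3, -6/5, 12/5, -3)
  u_3 = (-10/7, -3/7, 6/7, -4/7)

Orthogonality check:
  u_2 · u_1 = 0 (should be 0)
  u_3 · u_1 = 0 (should be 0)
  u_3 · u_2 = 0 (should be 0)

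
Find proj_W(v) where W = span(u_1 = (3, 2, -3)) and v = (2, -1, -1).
proj_W(v) = (21/22, 7/11, -21/22)

Set up U = [u_1 | ... | u_1] ∈ R^(3×1). The projector onto W = col(U) is P = U (U^T U)^(-1) U^T.
Compute U^T U =
  [22],
and U^T v = (7).
Solve U^T U · c = U^T v for the coefficients: c = (7/22). The projection is proj_W(v) = U c.
Check: (v - proj_W(v)) · u_1 = 0  (should be 0).
Result: proj_W(v) = (21/22, 7/11, -21/22).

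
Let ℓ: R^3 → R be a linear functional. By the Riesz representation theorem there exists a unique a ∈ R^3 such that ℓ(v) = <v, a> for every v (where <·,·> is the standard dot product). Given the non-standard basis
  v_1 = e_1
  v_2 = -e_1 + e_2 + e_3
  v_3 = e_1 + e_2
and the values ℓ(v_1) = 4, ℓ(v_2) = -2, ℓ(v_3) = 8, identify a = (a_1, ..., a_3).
a = (4, 4, -2)

Write a = (a_1, ..., a_3) in the standard basis. For each basis vector v_i, ℓ(v_i) = <v_i, a> is a linear equation in the a_j's. Collect the n equations into a matrix system V a = ℓ, where row i of V is v_i (expressed in the standard basis). Since V is invertible (lower-triangular with 1s on the diagonal, up to permutation), solve by back-substitution:
  V =
[[1, 0, 0],
 [-1, 1, 1],
 [1, 1, 0]]
  V a = (4, -2, 8)
Solving gives a = (4, 4, -2).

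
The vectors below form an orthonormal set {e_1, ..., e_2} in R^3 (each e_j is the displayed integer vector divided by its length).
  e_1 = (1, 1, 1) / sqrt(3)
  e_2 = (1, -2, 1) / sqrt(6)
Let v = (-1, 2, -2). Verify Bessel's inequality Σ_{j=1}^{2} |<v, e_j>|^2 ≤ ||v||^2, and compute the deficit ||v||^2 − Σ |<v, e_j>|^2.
Σ |<v, e_j>|^2 = 17/2; ||v||^2 = 9; deficit = 1/2

Write each e_j = u_j / sqrt(<u_j, u_j>) where u_j is the displayed integer vector. Then <v, e_j> = <v, u_j> / sqrt(<u_j, u_j>), so |<v, e_j>|^2 = <v, u_j>^2 / <u_j, u_j>.
Coefficients: <v, e_1> = -1/sqrt(3), <v, e_2> = -7/sqrt(6).
Square and sum: Σ |<v, e_j>|^2 = 17/2.
Compute ||v||^2 = v·v = 9.
Deficit = 9 − 17/2 = 1/2 ≥ 0, confirming Bessel's inequality. (The deficit equals ||v − Σ <v,e_j> e_j||^2, the squared distance from v to span{e_j}.)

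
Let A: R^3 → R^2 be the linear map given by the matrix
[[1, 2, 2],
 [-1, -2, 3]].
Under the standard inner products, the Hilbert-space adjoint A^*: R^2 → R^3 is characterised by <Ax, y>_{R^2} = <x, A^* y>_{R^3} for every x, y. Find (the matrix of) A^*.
A^* = A^T =
[[1, -1],
 [2, -2],
 [2, 3]]

For real matrices with standard dot products, the defining identity <Ax, y> = <x, A^* y> gives (Ax)^T y = x^T (A^*) y, i.e. x^T A^T y = x^T (A^*) y. Since this holds for all x, y, we must have A^* = A^T. Therefore
A^* =
[[1, -1],
 [2, -2],
 [2, 3]].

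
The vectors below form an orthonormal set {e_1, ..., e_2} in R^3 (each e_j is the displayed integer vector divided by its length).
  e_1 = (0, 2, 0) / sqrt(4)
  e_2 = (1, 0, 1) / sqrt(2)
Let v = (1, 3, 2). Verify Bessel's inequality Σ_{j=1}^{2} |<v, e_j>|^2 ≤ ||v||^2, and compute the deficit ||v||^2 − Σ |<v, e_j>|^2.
Σ |<v, e_j>|^2 = 27/2; ||v||^2 = 14; deficit = 1/2

Write each e_j = u_j / sqrt(<u_j, u_j>) where u_j is the displayed integer vector. Then <v, e_j> = <v, u_j> / sqrt(<u_j, u_j>), so |<v, e_j>|^2 = <v, u_j>^2 / <u_j, u_j>.
Coefficients: <v, e_1> = 6/sqrt(4), <v, e_2> = 3/sqrt(2).
Square and sum: Σ |<v, e_j>|^2 = 27/2.
Compute ||v||^2 = v·v = 14.
Deficit = 14 − 27/2 = 1/2 ≥ 0, confirming Bessel's inequality. (The deficit equals ||v − Σ <v,e_j> e_j||^2, the squared distance from v to span{e_j}.)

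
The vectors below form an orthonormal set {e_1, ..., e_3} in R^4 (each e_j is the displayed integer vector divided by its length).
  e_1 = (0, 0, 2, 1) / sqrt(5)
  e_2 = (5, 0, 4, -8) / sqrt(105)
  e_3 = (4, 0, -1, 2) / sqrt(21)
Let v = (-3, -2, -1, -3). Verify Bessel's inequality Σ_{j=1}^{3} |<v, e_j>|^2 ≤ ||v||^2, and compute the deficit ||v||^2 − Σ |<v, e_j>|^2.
Σ |<v, e_j>|^2 = 19; ||v||^2 = 23; deficit = 4

Write each e_j = u_j / sqrt(<u_j, u_j>) where u_j is the displayed integer vector. Then <v, e_j> = <v, u_j> / sqrt(<u_j, u_j>), so |<v, e_j>|^2 = <v, u_j>^2 / <u_j, u_j>.
Coefficients: <v, e_1> = -5/sqrt(5), <v, e_2> = 5/sqrt(105), <v, e_3> = -17/sqrt(21).
Square and sum: Σ |<v, e_j>|^2 = 19.
Compute ||v||^2 = v·v = 23.
Deficit = 23 − 19 = 4 ≥ 0, confirming Bessel's inequality. (The deficit equals ||v − Σ <v,e_j> e_j||^2, the squared distance from v to span{e_j}.)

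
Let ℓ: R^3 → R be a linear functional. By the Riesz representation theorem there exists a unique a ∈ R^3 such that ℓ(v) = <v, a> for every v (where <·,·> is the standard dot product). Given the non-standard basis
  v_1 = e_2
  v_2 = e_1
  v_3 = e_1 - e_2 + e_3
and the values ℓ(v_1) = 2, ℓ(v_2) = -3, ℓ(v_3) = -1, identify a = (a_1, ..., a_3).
a = (-3, 2, 4)

Write a = (a_1, ..., a_3) in the standard basis. For each basis vector v_i, ℓ(v_i) = <v_i, a> is a linear equation in the a_j's. Collect the n equations into a matrix system V a = ℓ, where row i of V is v_i (expressed in the standard basis). Since V is invertible (lower-triangular with 1s on the diagonal, up to permutation), solve by back-substitution:
  V =
[[0, 1, 0],
 [1, 0, 0],
 [1, -1, 1]]
  V a = (2, -3, -1)
Solving gives a = (-3, 2, 4).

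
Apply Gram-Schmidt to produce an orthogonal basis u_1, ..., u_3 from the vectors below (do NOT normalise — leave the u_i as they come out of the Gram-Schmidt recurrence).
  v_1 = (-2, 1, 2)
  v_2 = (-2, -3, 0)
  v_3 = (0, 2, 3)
Orthogonal basis:
  u_1 = (-2, 1, 2)
  u_2 = (-16/9, -28/9, -2/9)
  u_3 = (24/29, -16/29, 32/29)

Apply the Gram-Schmidt recurrence
  u_1 = v_1
  u_i = v_i − Σ_{j<i} ((v_i · u_j) / (u_j · u_j)) · u_j.

Step by step this gives:
  u_1 = (-2, 1, 2)
  u_2 = (-16/9, -28/9, -2/9)
  u_3 = (24/29, -16/29, 32/29)

Orthogonality check:
  u_2 · u_1 = 0 (should be 0)
  u_3 · u_1 = 0 (should be 0)
  u_3 · u_2 = 0 (should be 0)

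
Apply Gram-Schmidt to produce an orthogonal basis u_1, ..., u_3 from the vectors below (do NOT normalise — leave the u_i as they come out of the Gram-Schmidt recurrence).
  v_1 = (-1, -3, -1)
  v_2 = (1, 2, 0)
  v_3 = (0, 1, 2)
Orthogonal basis:
  u_1 = (-1, -3, -1)
  u_2 = (4/11, 1/11, -7/11)
  u_3 = (1/3, -1/6, 1/6)

Apply the Gram-Schmidt recurrence
  u_1 = v_1
  u_i = v_i − Σ_{j<i} ((v_i · u_j) / (u_j · u_j)) · u_j.

Step by step this gives:
  u_1 = (-1, -3, -1)
  u_2 = (4/11, 1/11, -7/11)
  u_3 = (1/3, -1/6, 1/6)

Orthogonality check:
  u_2 · u_1 = 0 (should be 0)
  u_3 · u_1 = 0 (should be 0)
  u_3 · u_2 = 0 (should be 0)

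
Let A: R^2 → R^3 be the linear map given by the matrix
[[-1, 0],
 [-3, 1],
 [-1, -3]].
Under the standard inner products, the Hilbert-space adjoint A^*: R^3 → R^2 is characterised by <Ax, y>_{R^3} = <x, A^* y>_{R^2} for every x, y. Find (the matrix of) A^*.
A^* = A^T =
[[-1, -3, -1],
 [0, 1, -3]]

For real matrices with standard dot products, the defining identity <Ax, y> = <x, A^* y> gives (Ax)^T y = x^T (A^*) y, i.e. x^T A^T y = x^T (A^*) y. Since this holds for all x, y, we must have A^* = A^T. Therefore
A^* =
[[-1, -3, -1],
 [0, 1, -3]].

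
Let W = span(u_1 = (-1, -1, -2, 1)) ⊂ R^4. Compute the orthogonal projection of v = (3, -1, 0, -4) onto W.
proj_W(v) = (6/7, 6/7, 12/7, -6/7)

Set up U = [u_1 | ... | u_1] ∈ R^(4×1). The projector onto W = col(U) is P = U (U^T U)^(-1) U^T.
Compute U^T U =
  [7],
and U^T v = (-6).
Solve U^T U · c = U^T v for the coefficients: c = (-6/7). The projection is proj_W(v) = U c.
Check: (v - proj_W(v)) · u_1 = 0  (should be 0).
Result: proj_W(v) = (6/7, 6/7, 12/7, -6/7).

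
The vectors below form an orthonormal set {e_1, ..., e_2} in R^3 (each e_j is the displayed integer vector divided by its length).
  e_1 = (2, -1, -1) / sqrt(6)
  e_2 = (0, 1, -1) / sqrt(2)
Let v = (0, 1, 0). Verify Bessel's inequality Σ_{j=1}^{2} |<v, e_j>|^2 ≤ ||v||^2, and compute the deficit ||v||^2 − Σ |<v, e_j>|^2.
Σ |<v, e_j>|^2 = 2/3; ||v||^2 = 1; deficit = 1/3

Write each e_j = u_j / sqrt(<u_j, u_j>) where u_j is the displayed integer vector. Then <v, e_j> = <v, u_j> / sqrt(<u_j, u_j>), so |<v, e_j>|^2 = <v, u_j>^2 / <u_j, u_j>.
Coefficients: <v, e_1> = -1/sqrt(6), <v, e_2> = 1/sqrt(2).
Square and sum: Σ |<v, e_j>|^2 = 2/3.
Compute ||v||^2 = v·v = 1.
Deficit = 1 − 2/3 = 1/3 ≥ 0, confirming Bessel's inequality. (The deficit equals ||v − Σ <v,e_j> e_j||^2, the squared distance from v to span{e_j}.)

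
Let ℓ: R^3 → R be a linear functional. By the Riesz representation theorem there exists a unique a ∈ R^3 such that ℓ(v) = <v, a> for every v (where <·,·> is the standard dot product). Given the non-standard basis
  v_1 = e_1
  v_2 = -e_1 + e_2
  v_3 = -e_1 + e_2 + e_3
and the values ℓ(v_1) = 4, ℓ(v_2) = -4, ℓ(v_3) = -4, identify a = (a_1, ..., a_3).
a = (4, 0, 0)

Write a = (a_1, ..., a_3) in the standard basis. For each basis vector v_i, ℓ(v_i) = <v_i, a> is a linear equation in the a_j's. Collect the n equations into a matrix system V a = ℓ, where row i of V is v_i (expressed in the standard basis). Since V is invertible (lower-triangular with 1s on the diagonal, up to permutation), solve by back-substitution:
  V =
[[1, 0, 0],
 [-1, 1, 0],
 [-1, 1, 1]]
  V a = (4, -4, -4)
Solving gives a = (4, 0, 0).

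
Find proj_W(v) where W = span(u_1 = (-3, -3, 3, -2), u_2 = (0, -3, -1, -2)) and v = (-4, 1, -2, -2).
proj_W(v) = (-102/167, -273/334, 181/334, -91/167)

Set up U = [u_1 | ... | u_2] ∈ R^(4×2). The projector onto W = col(U) is P = U (U^T U)^(-1) U^T.
Compute U^T U =
  [31, 10]
  [10, 14],
and U^T v = (7, 3).
Solve U^T U · c = U^T v for the coefficients: c = (34/167, 23/334). The projection is proj_W(v) = U c.
Check: (v - proj_W(v)) · u_1 = 0  (should be 0).
Check: (v - proj_W(v)) · u_2 = 0  (should be 0).
Result: proj_W(v) = (-102/167, -273/334, 181/334, -91/167).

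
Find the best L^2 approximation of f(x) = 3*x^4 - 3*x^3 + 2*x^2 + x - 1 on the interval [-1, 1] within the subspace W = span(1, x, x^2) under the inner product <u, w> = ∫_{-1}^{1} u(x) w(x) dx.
g(x) = 32*x^2/7 - 4*x/5 - 44/35

The best approximation g ∈ W is the orthogonal projection of f onto W. Writing g = a_0 + a_1 x + a_2 x^2, the coefficients solve the normal equations G · a = b where
  G_{ij} = <φ_i, φ_j> and b_i = <f, φ_i>, with φ_0 = 1, φ_1 = x, φ_2 = x^2.
G =
  [2, 0, 2/3]
  [0, 2/3, 0]
  [2/3, 0, 2/5],
b = (8/15, -8/15, 104/105).
Solving gives a_0 = -44/35, a_1 = -4/5, a_2 = 32/7, so
  g(x) = 32*x^2/7 - 4*x/5 - 44/35.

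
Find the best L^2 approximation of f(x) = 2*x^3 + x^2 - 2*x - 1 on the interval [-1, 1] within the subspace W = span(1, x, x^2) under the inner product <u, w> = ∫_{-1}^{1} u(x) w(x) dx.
g(x) = x^2 - 4*x/5 - 1

The best approximation g ∈ W is the orthogonal projection of f onto W. Writing g = a_0 + a_1 x + a_2 x^2, the coefficients solve the normal equations G · a = b where
  G_{ij} = <φ_i, φ_j> and b_i = <f, φ_i>, with φ_0 = 1, φ_1 = x, φ_2 = x^2.
G =
  [2, 0, 2/3]
  [0, 2/3, 0]
  [2/3, 0, 2/5],
b = (-4/3, -8/15, -4/15).
Solving gives a_0 = -1, a_1 = -4/5, a_2 = 1, so
  g(x) = x^2 - 4*x/5 - 1.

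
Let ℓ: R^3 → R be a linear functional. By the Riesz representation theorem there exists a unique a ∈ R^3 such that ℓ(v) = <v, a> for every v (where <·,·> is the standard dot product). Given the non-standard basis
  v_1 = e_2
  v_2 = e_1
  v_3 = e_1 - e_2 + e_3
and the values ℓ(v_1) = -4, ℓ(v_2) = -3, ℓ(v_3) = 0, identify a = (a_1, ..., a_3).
a = (-3, -4, -1)

Write a = (a_1, ..., a_3) in the standard basis. For each basis vector v_i, ℓ(v_i) = <v_i, a> is a linear equation in the a_j's. Collect the n equations into a matrix system V a = ℓ, where row i of V is v_i (expressed in the standard basis). Since V is invertible (lower-triangular with 1s on the diagonal, up to permutation), solve by back-substitution:
  V =
[[0, 1, 0],
 [1, 0, 0],
 [1, -1, 1]]
  V a = (-4, -3, 0)
Solving gives a = (-3, -4, -1).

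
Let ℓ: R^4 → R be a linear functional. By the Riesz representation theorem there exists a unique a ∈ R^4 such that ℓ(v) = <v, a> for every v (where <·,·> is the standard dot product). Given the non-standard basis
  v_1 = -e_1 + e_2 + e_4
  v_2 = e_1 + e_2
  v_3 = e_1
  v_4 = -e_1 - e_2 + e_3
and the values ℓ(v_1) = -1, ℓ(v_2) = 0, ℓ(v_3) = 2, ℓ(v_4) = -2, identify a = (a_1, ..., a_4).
a = (2, -2, -2, 3)

Write a = (a_1, ..., a_4) in the standard basis. For each basis vector v_i, ℓ(v_i) = <v_i, a> is a linear equation in the a_j's. Collect the n equations into a matrix system V a = ℓ, where row i of V is v_i (expressed in the standard basis). Since V is invertible (lower-triangular with 1s on the diagonal, up to permutation), solve by back-substitution:
  V =
[[-1, 1, 0, 1],
 [1, 1, 0, 0],
 [1, 0, 0, 0],
 [-1, -1, 1, 0]]
  V a = (-1, 0, 2, -2)
Solving gives a = (2, -2, -2, 3).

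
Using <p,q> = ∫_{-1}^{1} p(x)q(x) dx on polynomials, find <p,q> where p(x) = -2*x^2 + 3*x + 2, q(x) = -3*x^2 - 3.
<p,q> = -48/5

Expand the product: p(x)·q(x) = 6*x^4 - 9*x^3 - 9*x - 6.
∫_{-1}^{1} of each monomial x^k gives [2/(k+1) if k even, 0 if k odd]. Integrating term-by-term (or equivalently evaluating the antiderivative F(x) = 6*x^5/5 - 9*x^4/4 - 9*x^2/2 - 6*x at the endpoints):
  F(1) − F(−1) = -231/20 − (-39/20) = -48/5.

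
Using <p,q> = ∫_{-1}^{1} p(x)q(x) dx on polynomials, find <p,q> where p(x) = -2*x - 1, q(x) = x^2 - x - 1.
<p,q> = 8/3

Expand the product: p(x)·q(x) = -2*x^3 + x^2 + 3*x + 1.
∫_{-1}^{1} of each monomial x^k gives [2/(k+1) if k even, 0 if k odd]. Integrating term-by-term (or equivalently evaluating the antiderivative F(x) = -x^4/2 + x^3/3 + 3*x^2/2 + x at the endpoints):
  F(1) − F(−1) = 7/3 − (-1/3) = 8/3.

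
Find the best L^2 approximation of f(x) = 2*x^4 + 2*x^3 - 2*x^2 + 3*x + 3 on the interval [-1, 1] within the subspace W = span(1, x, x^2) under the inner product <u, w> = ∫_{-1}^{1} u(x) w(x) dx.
g(x) = -2*x^2/7 + 21*x/5 + 99/35

The best approximation g ∈ W is the orthogonal projection of f onto W. Writing g = a_0 + a_1 x + a_2 x^2, the coefficients solve the normal equations G · a = b where
  G_{ij} = <φ_i, φ_j> and b_i = <f, φ_i>, with φ_0 = 1, φ_1 = x, φ_2 = x^2.
G =
  [2, 0, 2/3]
  [0, 2/3, 0]
  [2/3, 0, 2/5],
b = (82/15, 14/5, 62/35).
Solving gives a_0 = 99/35, a_1 = 21/5, a_2 = -2/7, so
  g(x) = -2*x^2/7 + 21*x/5 + 99/35.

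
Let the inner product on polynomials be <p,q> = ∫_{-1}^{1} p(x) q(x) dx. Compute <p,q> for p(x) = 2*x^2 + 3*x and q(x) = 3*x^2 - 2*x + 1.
<p,q> = -4/15

Expand the product: p(x)·q(x) = 6*x^4 + 5*x^3 - 4*x^2 + 3*x.
∫_{-1}^{1} of each monomial x^k gives [2/(k+1) if k even, 0 if k odd]. Integrating term-by-term (or equivalently evaluating the antiderivative F(x) = 6*x^5/5 + 5*x^4/4 - 4*x^3/3 + 3*x^2/2 at the endpoints):
  F(1) − F(−1) = 157/60 − (173/60) = -4/15.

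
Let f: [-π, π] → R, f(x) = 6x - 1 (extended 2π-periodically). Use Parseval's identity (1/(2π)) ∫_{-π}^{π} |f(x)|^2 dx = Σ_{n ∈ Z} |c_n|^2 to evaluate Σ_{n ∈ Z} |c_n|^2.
Σ |c_n|^2 = 12π^2 + 1

Expand and integrate term by term over [-π, π]:
  ∫ (6x)^2 dx = 36·(2π^3/3); ∫ 2·6·(-1)·x dx = 0 (odd integrand); ∫ (-1)^2 dx = 1·2π.
So (1/(2π)) ∫_{-π}^{π} (6x - 1)^2 dx = 36π^2/3 + 1 = 12π^2 + 1.
Parseval ⇒ Σ |c_n|^2 = 12π^2 + 1.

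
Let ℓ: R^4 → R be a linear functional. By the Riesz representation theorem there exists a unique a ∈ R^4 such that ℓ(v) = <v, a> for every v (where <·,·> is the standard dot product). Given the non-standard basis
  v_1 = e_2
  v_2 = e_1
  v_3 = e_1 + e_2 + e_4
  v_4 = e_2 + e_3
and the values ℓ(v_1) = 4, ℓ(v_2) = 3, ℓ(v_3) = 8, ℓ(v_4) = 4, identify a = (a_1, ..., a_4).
a = (3, 4, 0, 1)

Write a = (a_1, ..., a_4) in the standard basis. For each basis vector v_i, ℓ(v_i) = <v_i, a> is a linear equation in the a_j's. Collect the n equations into a matrix system V a = ℓ, where row i of V is v_i (expressed in the standard basis). Since V is invertible (lower-triangular with 1s on the diagonal, up to permutation), solve by back-substitution:
  V =
[[0, 1, 0, 0],
 [1, 0, 0, 0],
 [1, 1, 0, 1],
 [0, 1, 1, 0]]
  V a = (4, 3, 8, 4)
Solving gives a = (3, 4, 0, 1).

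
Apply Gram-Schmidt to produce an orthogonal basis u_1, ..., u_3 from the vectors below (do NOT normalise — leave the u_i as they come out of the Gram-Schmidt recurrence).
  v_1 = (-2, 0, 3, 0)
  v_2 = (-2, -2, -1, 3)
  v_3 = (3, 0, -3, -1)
Orthogonal basis:
  u_1 = (-2, 0, 3, 0)
  u_2 = (-24/13, -2, -16/13, 3)
  u_3 = (45/233, -126/233, 30/233, -44/233)

Apply the Gram-Schmidt recurrence
  u_1 = v_1
  u_i = v_i − Σ_{j<i} ((v_i · u_j) / (u_j · u_j)) · u_j.

Step by step this gives:
  u_1 = (-2, 0, 3, 0)
  u_2 = (-24/13, -2, -16/13, 3)
  u_3 = (45/233, -126/233, 30/233, -44/233)

Orthogonality check:
  u_2 · u_1 = 0 (should be 0)
  u_3 · u_1 = 0 (should be 0)
  u_3 · u_2 = 0 (should be 0)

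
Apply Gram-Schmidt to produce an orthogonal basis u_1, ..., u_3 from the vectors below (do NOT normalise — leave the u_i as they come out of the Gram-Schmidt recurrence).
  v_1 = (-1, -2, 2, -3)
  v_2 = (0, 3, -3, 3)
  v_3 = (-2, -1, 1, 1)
Orthogonal basis:
  u_1 = (-1, -2, 2, -3)
  u_2 = (-7/6, 2/3, -2/3, -1/2)
  u_3 = (-8/5, -4/5, 4/5, 8/5)

Apply the Gram-Schmidt recurrence
  u_1 = v_1
  u_i = v_i − Σ_{j<i} ((v_i · u_j) / (u_j · u_j)) · u_j.

Step by step this gives:
  u_1 = (-1, -2, 2, -3)
  u_2 = (-7/6, 2/3, -2/3, -1/2)
  u_3 = (-8/5, -4/5, 4/5, 8/5)

Orthogonality check:
  u_2 · u_1 = 0 (should be 0)
  u_3 · u_1 = 0 (should be 0)
  u_3 · u_2 = 0 (should be 0)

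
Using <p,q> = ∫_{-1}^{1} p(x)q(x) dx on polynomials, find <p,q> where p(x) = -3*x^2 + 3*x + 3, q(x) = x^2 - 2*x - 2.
<p,q> = -56/5

Expand the product: p(x)·q(x) = -3*x^4 + 9*x^3 + 3*x^2 - 12*x - 6.
∫_{-1}^{1} of each monomial x^k gives [2/(k+1) if k even, 0 if k odd]. Integrating term-by-term (or equivalently evaluating the antiderivative F(x) = -3*x^5/5 + 9*x^4/4 + x^3 - 6*x^2 - 6*x at the endpoints):
  F(1) − F(−1) = -187/20 − (37/20) = -56/5.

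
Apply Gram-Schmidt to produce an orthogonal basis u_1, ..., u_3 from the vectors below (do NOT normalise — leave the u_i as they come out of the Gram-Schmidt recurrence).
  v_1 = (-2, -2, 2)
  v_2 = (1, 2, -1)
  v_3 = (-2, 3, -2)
Orthogonal basis:
  u_1 = (-2, -2, 2)
  u_2 = (-1/3, 2/3, 1/3)
  u_3 = (-2, 0, -2)

Apply the Gram-Schmidt recurrence
  u_1 = v_1
  u_i = v_i − Σ_{j<i} ((v_i · u_j) / (u_j · u_j)) · u_j.

Step by step this gives:
  u_1 = (-2, -2, 2)
  u_2 = (-1/3, 2/3, 1/3)
  u_3 = (-2, 0, -2)

Orthogonality check:
  u_2 · u_1 = 0 (should be 0)
  u_3 · u_1 = 0 (should be 0)
  u_3 · u_2 = 0 (should be 0)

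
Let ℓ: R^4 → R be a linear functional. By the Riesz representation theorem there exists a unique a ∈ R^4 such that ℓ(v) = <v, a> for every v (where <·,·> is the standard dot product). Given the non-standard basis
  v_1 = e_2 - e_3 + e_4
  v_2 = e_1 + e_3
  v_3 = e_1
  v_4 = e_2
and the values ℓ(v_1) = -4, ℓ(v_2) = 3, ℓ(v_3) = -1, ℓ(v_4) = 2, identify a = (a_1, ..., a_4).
a = (-1, 2, 4, -2)

Write a = (a_1, ..., a_4) in the standard basis. For each basis vector v_i, ℓ(v_i) = <v_i, a> is a linear equation in the a_j's. Collect the n equations into a matrix system V a = ℓ, where row i of V is v_i (expressed in the standard basis). Since V is invertible (lower-triangular with 1s on the diagonal, up to permutation), solve by back-substitution:
  V =
[[0, 1, -1, 1],
 [1, 0, 1, 0],
 [1, 0, 0, 0],
 [0, 1, 0, 0]]
  V a = (-4, 3, -1, 2)
Solving gives a = (-1, 2, 4, -2).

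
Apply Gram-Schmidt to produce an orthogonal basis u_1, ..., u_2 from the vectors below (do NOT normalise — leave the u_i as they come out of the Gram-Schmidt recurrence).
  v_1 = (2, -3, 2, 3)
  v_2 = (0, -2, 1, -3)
Orthogonal basis:
  u_1 = (2, -3, 2, 3)
  u_2 = (1/13, -55/26, 14/13, -75/26)

Apply the Gram-Schmidt recurrence
  u_1 = v_1
  u_i = v_i − Σ_{j<i} ((v_i · u_j) / (u_j · u_j)) · u_j.

Step by step this gives:
  u_1 = (2, -3, 2, 3)
  u_2 = (1/13, -55/26, 14/13, -75/26)

Orthogonality check:
  u_2 · u_1 = 0 (should be 0)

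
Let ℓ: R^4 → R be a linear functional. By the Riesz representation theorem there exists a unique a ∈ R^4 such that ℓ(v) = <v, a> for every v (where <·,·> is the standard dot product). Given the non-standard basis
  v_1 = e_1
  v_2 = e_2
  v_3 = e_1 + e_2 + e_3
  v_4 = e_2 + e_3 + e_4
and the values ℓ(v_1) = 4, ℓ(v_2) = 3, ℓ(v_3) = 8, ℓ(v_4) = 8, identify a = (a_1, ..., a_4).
a = (4, 3, 1, 4)

Write a = (a_1, ..., a_4) in the standard basis. For each basis vector v_i, ℓ(v_i) = <v_i, a> is a linear equation in the a_j's. Collect the n equations into a matrix system V a = ℓ, where row i of V is v_i (expressed in the standard basis). Since V is invertible (lower-triangular with 1s on the diagonal, up to permutation), solve by back-substitution:
  V =
[[1, 0, 0, 0],
 [0, 1, 0, 0],
 [1, 1, 1, 0],
 [0, 1, 1, 1]]
  V a = (4, 3, 8, 8)
Solving gives a = (4, 3, 1, 4).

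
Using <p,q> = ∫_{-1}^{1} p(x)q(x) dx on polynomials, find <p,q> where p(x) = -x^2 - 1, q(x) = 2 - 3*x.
<p,q> = -16/3

Expand the product: p(x)·q(x) = 3*x^3 - 2*x^2 + 3*x - 2.
∫_{-1}^{1} of each monomial x^k gives [2/(k+1) if k even, 0 if k odd]. Integrating term-by-term (or equivalently evaluating the antiderivative F(x) = 3*x^4/4 - 2*x^3/3 + 3*x^2/2 - 2*x at the endpoints):
  F(1) − F(−1) = -5/12 − (59/12) = -16/3.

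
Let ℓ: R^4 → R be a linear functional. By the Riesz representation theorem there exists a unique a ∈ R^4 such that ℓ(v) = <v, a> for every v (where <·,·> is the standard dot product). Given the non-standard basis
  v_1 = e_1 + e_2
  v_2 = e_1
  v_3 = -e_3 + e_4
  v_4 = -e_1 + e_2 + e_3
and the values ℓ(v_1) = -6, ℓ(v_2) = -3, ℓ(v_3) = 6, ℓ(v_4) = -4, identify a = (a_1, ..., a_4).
a = (-3, -3, -4, 2)

Write a = (a_1, ..., a_4) in the standard basis. For each basis vector v_i, ℓ(v_i) = <v_i, a> is a linear equation in the a_j's. Collect the n equations into a matrix system V a = ℓ, where row i of V is v_i (expressed in the standard basis). Since V is invertible (lower-triangular with 1s on the diagonal, up to permutation), solve by back-substitution:
  V =
[[1, 1, 0, 0],
 [1, 0, 0, 0],
 [0, 0, -1, 1],
 [-1, 1, 1, 0]]
  V a = (-6, -3, 6, -4)
Solving gives a = (-3, -3, -4, 2).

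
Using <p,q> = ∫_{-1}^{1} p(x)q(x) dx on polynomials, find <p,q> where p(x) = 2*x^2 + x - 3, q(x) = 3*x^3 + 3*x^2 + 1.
<p,q> = -106/15

Expand the product: p(x)·q(x) = 6*x^5 + 9*x^4 - 6*x^3 - 7*x^2 + x - 3.
∫_{-1}^{1} of each monomial x^k gives [2/(k+1) if k even, 0 if k odd]. Integrating term-by-term (or equivalently evaluating the antiderivative F(x) = x^6 + 9*x^5/5 - 3*x^4/2 - 7*x^3/3 + x^2/2 - 3*x at the endpoints):
  F(1) − F(−1) = -53/15 − (53/15) = -106/15.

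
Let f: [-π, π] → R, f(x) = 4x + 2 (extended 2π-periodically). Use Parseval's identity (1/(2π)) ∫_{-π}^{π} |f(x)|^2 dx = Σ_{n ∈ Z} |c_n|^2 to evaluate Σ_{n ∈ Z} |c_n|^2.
Σ |c_n|^2 = 16π^2/3 + 4

Expand and integrate term by term over [-π, π]:
  ∫ (4x)^2 dx = 16·(2π^3/3); ∫ 2·4·(2)·x dx = 0 (odd integrand); ∫ 2^2 dx = 4·2π.
So (1/(2π)) ∫_{-π}^{π} (4x + 2)^2 dx = 16π^2/3 + 4 = 16π^2/3 + 4.
Parseval ⇒ Σ |c_n|^2 = 16π^2/3 + 4.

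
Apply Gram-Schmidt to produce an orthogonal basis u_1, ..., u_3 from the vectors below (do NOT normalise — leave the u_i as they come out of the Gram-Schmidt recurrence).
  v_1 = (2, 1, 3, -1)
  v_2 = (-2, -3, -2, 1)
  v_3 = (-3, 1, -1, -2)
Orthogonal basis:
  u_1 = (2, 1, 3, -1)
  u_2 = (-2/15, -31/15, 4/5, 1/15)
  u_3 = (-84/37, 23/74, 23/37, -175/74)

Apply the Gram-Schmidt recurrence
  u_1 = v_1
  u_i = v_i − Σ_{j<i} ((v_i · u_j) / (u_j · u_j)) · u_j.

Step by step this gives:
  u_1 = (2, 1, 3, -1)
  u_2 = (-2/15, -31/15, 4/5, 1/15)
  u_3 = (-84/37, 23/74, 23/37, -175/74)

Orthogonality check:
  u_2 · u_1 = 0 (should be 0)
  u_3 · u_1 = 0 (should be 0)
  u_3 · u_2 = 0 (should be 0)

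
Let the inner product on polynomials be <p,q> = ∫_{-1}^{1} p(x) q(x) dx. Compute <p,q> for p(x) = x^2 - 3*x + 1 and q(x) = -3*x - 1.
<p,q> = 10/3

Expand the product: p(x)·q(x) = -3*x^3 + 8*x^2 - 1.
∫_{-1}^{1} of each monomial x^k gives [2/(k+1) if k even, 0 if k odd]. Integrating term-by-term (or equivalently evaluating the antiderivative F(x) = -3*x^4/4 + 8*x^3/3 - x at the endpoints):
  F(1) − F(−1) = 11/12 − (-29/12) = 10/3.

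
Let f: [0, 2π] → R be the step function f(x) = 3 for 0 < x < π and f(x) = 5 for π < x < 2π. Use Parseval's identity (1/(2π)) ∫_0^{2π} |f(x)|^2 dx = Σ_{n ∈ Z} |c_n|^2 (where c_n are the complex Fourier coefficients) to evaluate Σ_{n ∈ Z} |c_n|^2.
Σ |c_n|^2 = 17

Parseval equates the L^2 energy of f (normalised by 1/(2π)) with the ℓ^2 sum of its Fourier coefficients: (1/(2π)) ∫_0^{2π} |f|^2 = Σ |c_n|^2.
Compute the left side: (1/(2π)) [∫_0^π 3^2 dx + ∫_π^{2π} 5^2 dx] = (1/(2π)) · (9π + 25π) = (9 + 25)/2 = 17.
So Σ_{n ∈ Z} |c_n|^2 = 17.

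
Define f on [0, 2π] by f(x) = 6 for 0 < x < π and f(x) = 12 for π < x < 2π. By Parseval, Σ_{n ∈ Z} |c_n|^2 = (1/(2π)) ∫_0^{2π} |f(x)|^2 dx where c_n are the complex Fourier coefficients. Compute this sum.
Σ |c_n|^2 = 90

Parseval equates the L^2 energy of f (normalised by 1/(2π)) with the ℓ^2 sum of its Fourier coefficients: (1/(2π)) ∫_0^{2π} |f|^2 = Σ |c_n|^2.
Compute the left side: (1/(2π)) [∫_0^π 6^2 dx + ∫_π^{2π} 12^2 dx] = (1/(2π)) · (36π + 144π) = (36 + 144)/2 = 90.
So Σ_{n ∈ Z} |c_n|^2 = 90.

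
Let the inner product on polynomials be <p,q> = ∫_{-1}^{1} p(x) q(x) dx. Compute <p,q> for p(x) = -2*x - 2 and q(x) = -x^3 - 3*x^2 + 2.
<p,q> = -16/5

Expand the product: p(x)·q(x) = 2*x^4 + 8*x^3 + 6*x^2 - 4*x - 4.
∫_{-1}^{1} of each monomial x^k gives [2/(k+1) if k even, 0 if k odd]. Integrating term-by-term (or equivalently evaluating the antiderivative F(x) = 2*x^5/5 + 2*x^4 + 2*x^3 - 2*x^2 - 4*x at the endpoints):
  F(1) − F(−1) = -8/5 − (8/5) = -16/5.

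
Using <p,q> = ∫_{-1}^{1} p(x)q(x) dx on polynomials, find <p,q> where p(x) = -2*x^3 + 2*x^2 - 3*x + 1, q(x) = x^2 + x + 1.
<p,q> = 2

Expand the product: p(x)·q(x) = -2*x^5 - 3*x^3 - 2*x + 1.
∫_{-1}^{1} of each monomial x^k gives [2/(k+1) if k even, 0 if k odd]. Integrating term-by-term (or equivalently evaluating the antiderivative F(x) = -x^6/3 - 3*x^4/4 - x^2 + x at the endpoints):
  F(1) − F(−1) = -13/12 − (-37/12) = 2.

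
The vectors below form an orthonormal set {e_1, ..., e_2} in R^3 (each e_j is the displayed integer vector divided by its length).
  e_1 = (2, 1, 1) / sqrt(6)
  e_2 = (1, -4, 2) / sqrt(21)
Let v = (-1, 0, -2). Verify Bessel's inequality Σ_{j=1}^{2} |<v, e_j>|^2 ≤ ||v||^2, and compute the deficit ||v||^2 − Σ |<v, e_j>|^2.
Σ |<v, e_j>|^2 = 27/7; ||v||^2 = 5; deficit = 8/7

Write each e_j = u_j / sqrt(<u_j, u_j>) where u_j is the displayed integer vector. Then <v, e_j> = <v, u_j> / sqrt(<u_j, u_j>), so |<v, e_j>|^2 = <v, u_j>^2 / <u_j, u_j>.
Coefficients: <v, e_1> = -4/sqrt(6), <v, e_2> = -5/sqrt(21).
Square and sum: Σ |<v, e_j>|^2 = 27/7.
Compute ||v||^2 = v·v = 5.
Deficit = 5 − 27/7 = 8/7 ≥ 0, confirming Bessel's inequality. (The deficit equals ||v − Σ <v,e_j> e_j||^2, the squared distance from v to span{e_j}.)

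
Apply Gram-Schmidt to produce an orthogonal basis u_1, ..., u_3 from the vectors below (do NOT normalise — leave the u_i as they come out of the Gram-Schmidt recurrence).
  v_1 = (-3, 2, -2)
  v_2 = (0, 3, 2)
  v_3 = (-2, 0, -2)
Orthogonal basis:
  u_1 = (-3, 2, -2)
  u_2 = (6/17, 47/17, 38/17)
  u_3 = (-20/217, -12/217, 18/217)

Apply the Gram-Schmidt recurrence
  u_1 = v_1
  u_i = v_i − Σ_{j<i} ((v_i · u_j) / (u_j · u_j)) · u_j.

Step by step this gives:
  u_1 = (-3, 2, -2)
  u_2 = (6/17, 47/17, 38/17)
  u_3 = (-20/217, -12/217, 18/217)

Orthogonality check:
  u_2 · u_1 = 0 (should be 0)
  u_3 · u_1 = 0 (should be 0)
  u_3 · u_2 = 0 (should be 0)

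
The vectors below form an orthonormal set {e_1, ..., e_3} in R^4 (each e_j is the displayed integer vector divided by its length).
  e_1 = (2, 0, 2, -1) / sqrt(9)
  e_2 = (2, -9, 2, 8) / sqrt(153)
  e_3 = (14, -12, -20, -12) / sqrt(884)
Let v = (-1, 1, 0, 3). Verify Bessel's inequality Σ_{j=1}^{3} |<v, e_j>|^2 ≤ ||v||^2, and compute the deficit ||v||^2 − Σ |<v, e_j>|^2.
Σ |<v, e_j>|^2 = 107/13; ||v||^2 = 11; deficit = 36/13

Write each e_j = u_j / sqrt(<u_j, u_j>) where u_j is the displayed integer vector. Then <v, e_j> = <v, u_j> / sqrt(<u_j, u_j>), so |<v, e_j>|^2 = <v, u_j>^2 / <u_j, u_j>.
Coefficients: <v, e_1> = -5/sqrt(9), <v, e_2> = 13/sqrt(153), <v, e_3> = -62/sqrt(884).
Square and sum: Σ |<v, e_j>|^2 = 107/13.
Compute ||v||^2 = v·v = 11.
Deficit = 11 − 107/13 = 36/13 ≥ 0, confirming Bessel's inequality. (The deficit equals ||v − Σ <v,e_j> e_j||^2, the squared distance from v to span{e_j}.)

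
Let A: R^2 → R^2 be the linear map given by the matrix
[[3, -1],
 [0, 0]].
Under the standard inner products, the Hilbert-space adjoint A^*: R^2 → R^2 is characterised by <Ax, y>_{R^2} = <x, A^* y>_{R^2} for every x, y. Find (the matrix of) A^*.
A^* = A^T =
[[3, 0],
 [-1, 0]]

For real matrices with standard dot products, the defining identity <Ax, y> = <x, A^* y> gives (Ax)^T y = x^T (A^*) y, i.e. x^T A^T y = x^T (A^*) y. Since this holds for all x, y, we must have A^* = A^T. Therefore
A^* =
[[3, 0],
 [-1, 0]].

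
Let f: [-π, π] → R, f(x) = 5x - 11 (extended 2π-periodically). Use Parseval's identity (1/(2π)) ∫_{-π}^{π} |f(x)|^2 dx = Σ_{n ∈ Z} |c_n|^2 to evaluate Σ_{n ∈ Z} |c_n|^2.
Σ |c_n|^2 = 25π^2/3 + 121

Expand and integrate term by term over [-π, π]:
  ∫ (5x)^2 dx = 25·(2π^3/3); ∫ 2·5·(-11)·x dx = 0 (odd integrand); ∫ (-11)^2 dx = 121·2π.
So (1/(2π)) ∫_{-π}^{π} (5x - 11)^2 dx = 25π^2/3 + 121 = 25π^2/3 + 121.
Parseval ⇒ Σ |c_n|^2 = 25π^2/3 + 121.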